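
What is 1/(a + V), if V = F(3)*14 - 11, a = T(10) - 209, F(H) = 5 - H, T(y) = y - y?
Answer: -1/192 ≈ -0.0052083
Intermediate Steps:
T(y) = 0
a = -209 (a = 0 - 209 = -209)
V = 17 (V = (5 - 1*3)*14 - 11 = (5 - 3)*14 - 11 = 2*14 - 11 = 28 - 11 = 17)
1/(a + V) = 1/(-209 + 17) = 1/(-192) = -1/192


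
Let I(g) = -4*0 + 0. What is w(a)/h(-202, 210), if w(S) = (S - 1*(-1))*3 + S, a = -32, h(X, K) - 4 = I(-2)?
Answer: -125/4 ≈ -31.250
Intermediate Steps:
I(g) = 0 (I(g) = 0 + 0 = 0)
h(X, K) = 4 (h(X, K) = 4 + 0 = 4)
w(S) = 3 + 4*S (w(S) = (S + 1)*3 + S = (1 + S)*3 + S = (3 + 3*S) + S = 3 + 4*S)
w(a)/h(-202, 210) = (3 + 4*(-32))/4 = (3 - 128)*(1/4) = -125*1/4 = -125/4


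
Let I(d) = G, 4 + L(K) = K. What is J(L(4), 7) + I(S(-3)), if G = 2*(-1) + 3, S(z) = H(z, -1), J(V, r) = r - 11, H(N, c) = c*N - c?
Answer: -3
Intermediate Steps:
L(K) = -4 + K
H(N, c) = -c + N*c (H(N, c) = N*c - c = -c + N*c)
J(V, r) = -11 + r
S(z) = 1 - z (S(z) = -(-1 + z) = 1 - z)
G = 1 (G = -2 + 3 = 1)
I(d) = 1
J(L(4), 7) + I(S(-3)) = (-11 + 7) + 1 = -4 + 1 = -3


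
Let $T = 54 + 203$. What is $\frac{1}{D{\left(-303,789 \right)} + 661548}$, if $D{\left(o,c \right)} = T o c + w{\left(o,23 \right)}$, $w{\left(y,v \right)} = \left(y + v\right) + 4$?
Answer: $- \frac{1}{60778947} \approx -1.6453 \cdot 10^{-8}$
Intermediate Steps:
$T = 257$
$w{\left(y,v \right)} = 4 + v + y$ ($w{\left(y,v \right)} = \left(v + y\right) + 4 = 4 + v + y$)
$D{\left(o,c \right)} = 27 + o + 257 c o$ ($D{\left(o,c \right)} = 257 o c + \left(4 + 23 + o\right) = 257 c o + \left(27 + o\right) = 27 + o + 257 c o$)
$\frac{1}{D{\left(-303,789 \right)} + 661548} = \frac{1}{\left(27 - 303 + 257 \cdot 789 \left(-303\right)\right) + 661548} = \frac{1}{\left(27 - 303 - 61440219\right) + 661548} = \frac{1}{-61440495 + 661548} = \frac{1}{-60778947} = - \frac{1}{60778947}$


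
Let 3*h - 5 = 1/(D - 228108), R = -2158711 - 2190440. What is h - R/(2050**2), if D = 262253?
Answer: 232596259537/86096617500 ≈ 2.7016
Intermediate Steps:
R = -4349151
h = 170726/102435 (h = 5/3 + 1/(3*(262253 - 228108)) = 5/3 + (1/3)/34145 = 5/3 + (1/3)*(1/34145) = 5/3 + 1/102435 = 170726/102435 ≈ 1.6667)
h - R/(2050**2) = 170726/102435 - (-4349151)/(2050**2) = 170726/102435 - (-4349151)/4202500 = 170726/102435 - 1*(-4349151/4202500) = 170726/102435 + 4349151/4202500 = 232596259537/86096617500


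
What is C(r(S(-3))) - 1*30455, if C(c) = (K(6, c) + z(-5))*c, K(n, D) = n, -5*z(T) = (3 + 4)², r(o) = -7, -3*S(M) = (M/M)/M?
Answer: -152142/5 ≈ -30428.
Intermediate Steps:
S(M) = -1/(3*M) (S(M) = -M/M/(3*M) = -1/(3*M))
z(T) = -49/5 (z(T) = -(3 + 4)²/5 = -⅕*7² = -⅕*49 = -49/5)
C(c) = -19*c/5 (C(c) = (6 - 49/5)*c = -19*c/5)
C(r(S(-3))) - 1*30455 = -19/5*(-7) - 1*30455 = 133/5 - 30455 = -152142/5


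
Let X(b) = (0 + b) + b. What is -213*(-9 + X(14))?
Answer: -4047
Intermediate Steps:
X(b) = 2*b (X(b) = b + b = 2*b)
-213*(-9 + X(14)) = -213*(-9 + 2*14) = -213*(-9 + 28) = -213*19 = -4047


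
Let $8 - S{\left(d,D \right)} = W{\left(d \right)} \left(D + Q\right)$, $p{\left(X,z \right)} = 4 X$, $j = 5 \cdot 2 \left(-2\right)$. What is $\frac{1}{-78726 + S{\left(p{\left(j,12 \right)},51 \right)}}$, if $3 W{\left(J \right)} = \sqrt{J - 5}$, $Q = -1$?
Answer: $- \frac{354231}{27884462108} + \frac{75 i \sqrt{85}}{27884462108} \approx -1.2704 \cdot 10^{-5} + 2.4798 \cdot 10^{-8} i$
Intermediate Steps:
$W{\left(J \right)} = \frac{\sqrt{-5 + J}}{3}$ ($W{\left(J \right)} = \frac{\sqrt{J - 5}}{3} = \frac{\sqrt{-5 + J}}{3}$)
$j = -20$ ($j = 10 \left(-2\right) = -20$)
$S{\left(d,D \right)} = 8 - \frac{\sqrt{-5 + d} \left(-1 + D\right)}{3}$ ($S{\left(d,D \right)} = 8 - \frac{\sqrt{-5 + d}}{3} \left(D - 1\right) = 8 - \frac{\sqrt{-5 + d}}{3} \left(-1 + D\right) = 8 - \frac{\sqrt{-5 + d} \left(-1 + D\right)}{3}$)
$\frac{1}{-78726 + S{\left(p{\left(j,12 \right)},51 \right)}} = \frac{1}{-78726 + \left(8 + \frac{\sqrt{-5 + 4 \left(-20\right)}}{3} - 17 \sqrt{-5 + 4 \left(-20\right)}\right)} = \frac{1}{-78726 + \left(8 + \frac{\sqrt{-5 - 80}}{3} - 17 \sqrt{-5 - 80}\right)} = \frac{1}{-78726 + \left(8 + \frac{\sqrt{-85}}{3} - 17 \sqrt{-85}\right)} = \frac{1}{-78726 + \left(8 + \frac{i \sqrt{85}}{3} - 17 i \sqrt{85}\right)} = \frac{1}{-78726 + \left(8 - \frac{50 i \sqrt{85}}{3}\right)} = \frac{1}{-78718 - \frac{50 i \sqrt{85}}{3}}$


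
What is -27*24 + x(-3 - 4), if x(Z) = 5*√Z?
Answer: -648 + 5*I*√7 ≈ -648.0 + 13.229*I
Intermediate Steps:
-27*24 + x(-3 - 4) = -27*24 + 5*√(-3 - 4) = -648 + 5*√(-7) = -648 + 5*(I*√7) = -648 + 5*I*√7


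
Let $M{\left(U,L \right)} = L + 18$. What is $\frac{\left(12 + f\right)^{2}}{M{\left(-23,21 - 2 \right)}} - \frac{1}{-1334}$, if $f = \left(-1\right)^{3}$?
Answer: $\frac{161451}{49358} \approx 3.271$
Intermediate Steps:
$M{\left(U,L \right)} = 18 + L$
$f = -1$
$\frac{\left(12 + f\right)^{2}}{M{\left(-23,21 - 2 \right)}} - \frac{1}{-1334} = \frac{\left(12 - 1\right)^{2}}{18 + \left(21 - 2\right)} - \frac{1}{-1334} = \frac{11^{2}}{18 + \left(21 - 2\right)} - - \frac{1}{1334} = \frac{121}{18 + 19} + \frac{1}{1334} = \frac{121}{37} + \frac{1}{1334} = \frac{161451}{49358}$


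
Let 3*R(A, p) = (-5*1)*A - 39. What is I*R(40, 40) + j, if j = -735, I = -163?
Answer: 36752/3 ≈ 12251.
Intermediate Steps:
R(A, p) = -13 - 5*A/3 (R(A, p) = ((-5*1)*A - 39)/3 = (-5*A - 39)/3 = (-39 - 5*A)/3 = -13 - 5*A/3)
I*R(40, 40) + j = -163*(-13 - 5/3*40) - 735 = -163*(-13 - 200/3) - 735 = -163*(-239/3) - 735 = 38957/3 - 735 = 36752/3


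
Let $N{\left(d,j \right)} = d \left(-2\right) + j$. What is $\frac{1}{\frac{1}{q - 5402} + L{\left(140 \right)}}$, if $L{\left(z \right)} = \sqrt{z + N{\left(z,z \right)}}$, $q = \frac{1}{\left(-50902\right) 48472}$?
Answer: $- \frac{13328472061089}{2467321744} \approx -5402.0$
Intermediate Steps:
$q = - \frac{1}{2467321744}$ ($q = \left(- \frac{1}{50902}\right) \frac{1}{48472} = - \frac{1}{2467321744} \approx -4.053 \cdot 10^{-10}$)
$N{\left(d,j \right)} = j - 2 d$ ($N{\left(d,j \right)} = - 2 d + j = j - 2 d$)
$L{\left(z \right)} = 0$ ($L{\left(z \right)} = \sqrt{z + \left(z - 2 z\right)} = \sqrt{z - z} = \sqrt{0} = 0$)
$\frac{1}{\frac{1}{q - 5402} + L{\left(140 \right)}} = \frac{1}{\frac{1}{- \frac{1}{2467321744} - 5402} + 0} = \frac{1}{\frac{1}{- \frac{13328472061089}{2467321744}} + 0} = \frac{1}{- \frac{2467321744}{13328472061089} + 0} = \frac{1}{- \frac{2467321744}{13328472061089}} = - \frac{13328472061089}{2467321744}$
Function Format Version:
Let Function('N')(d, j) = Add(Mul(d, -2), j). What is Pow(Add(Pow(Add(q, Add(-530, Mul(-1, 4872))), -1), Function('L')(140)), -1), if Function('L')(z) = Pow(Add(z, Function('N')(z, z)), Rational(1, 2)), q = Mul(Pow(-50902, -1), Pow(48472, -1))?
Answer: Rational(-13328472061089, 2467321744) ≈ -5402.0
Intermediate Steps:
q = Rational(-1, 2467321744) (q = Mul(Rational(-1, 50902), Rational(1, 48472)) = Rational(-1, 2467321744) ≈ -4.0530e-10)
Function('N')(d, j) = Add(j, Mul(-2, d)) (Function('N')(d, j) = Add(Mul(-2, d), j) = Add(j, Mul(-2, d)))
Function('L')(z) = 0 (Function('L')(z) = Pow(Add(z, Add(z, Mul(-2, z))), Rational(1, 2)) = Pow(Add(z, Mul(-1, z)), Rational(1, 2)) = Pow(0, Rational(1, 2)) = 0)
Pow(Add(Pow(Add(q, Add(-530, Mul(-1, 4872))), -1), Function('L')(140)), -1) = Pow(Add(Pow(Add(Rational(-1, 2467321744), Add(-530, Mul(-1, 4872))), -1), 0), -1) = Pow(Add(Pow(Add(Rational(-1, 2467321744), Add(-530, -4872)), -1), 0), -1) = Pow(Add(Pow(Add(Rational(-1, 2467321744), -5402), -1), 0), -1) = Pow(Add(Pow(Rational(-13328472061089, 2467321744), -1), 0), -1) = Pow(Add(Rational(-2467321744, 13328472061089), 0), -1) = Pow(Rational(-2467321744, 13328472061089), -1) = Rational(-13328472061089, 2467321744)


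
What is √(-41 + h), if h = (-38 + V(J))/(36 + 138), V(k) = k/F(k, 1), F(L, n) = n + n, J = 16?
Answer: I*√34626/29 ≈ 6.4166*I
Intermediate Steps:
F(L, n) = 2*n
V(k) = k/2 (V(k) = k/((2*1)) = k/2)
h = -5/29 (h = (-38 + (½)*16)/(36 + 138) = (-38 + 8)/174 = -30*1/174 = -5/29 ≈ -0.17241)
√(-41 + h) = √(-41 - 5/29) = √(-1194/29) = I*√34626/29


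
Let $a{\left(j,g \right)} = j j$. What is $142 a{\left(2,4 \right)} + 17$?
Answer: $585$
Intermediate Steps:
$a{\left(j,g \right)} = j^{2}$
$142 a{\left(2,4 \right)} + 17 = 142 \cdot 2^{2} + 17 = 142 \cdot 4 + 17 = 568 + 17 = 585$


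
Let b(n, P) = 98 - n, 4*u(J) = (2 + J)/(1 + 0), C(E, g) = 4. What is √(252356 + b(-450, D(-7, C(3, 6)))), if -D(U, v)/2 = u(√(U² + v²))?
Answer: 2*√63226 ≈ 502.90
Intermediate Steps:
u(J) = ½ + J/4 (u(J) = ((2 + J)/(1 + 0))/4 = ((2 + J)/1)/4 = ((2 + J)*1)/4 = (2 + J)/4 = ½ + J/4)
D(U, v) = -1 - √(U² + v²)/2 (D(U, v) = -2*(½ + √(U² + v²)/4) = -1 - √(U² + v²)/2)
√(252356 + b(-450, D(-7, C(3, 6)))) = √(252356 + (98 - 1*(-450))) = √(252356 + (98 + 450)) = √(252356 + 548) = √252904 = 2*√63226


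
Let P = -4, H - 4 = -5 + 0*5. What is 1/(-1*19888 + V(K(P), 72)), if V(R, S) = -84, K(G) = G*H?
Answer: -1/19972 ≈ -5.0070e-5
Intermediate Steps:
H = -1 (H = 4 + (-5 + 0*5) = 4 + (-5 + 0) = 4 - 5 = -1)
K(G) = -G (K(G) = G*(-1) = -G)
1/(-1*19888 + V(K(P), 72)) = 1/(-1*19888 - 84) = 1/(-19888 - 84) = 1/(-19972) = -1/19972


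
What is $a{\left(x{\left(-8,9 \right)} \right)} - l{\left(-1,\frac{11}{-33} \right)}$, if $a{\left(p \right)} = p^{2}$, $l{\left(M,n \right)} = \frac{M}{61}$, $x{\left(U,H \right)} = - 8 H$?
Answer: $\frac{316225}{61} \approx 5184.0$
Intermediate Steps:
$l{\left(M,n \right)} = \frac{M}{61}$ ($l{\left(M,n \right)} = M \frac{1}{61} = \frac{M}{61}$)
$a{\left(x{\left(-8,9 \right)} \right)} - l{\left(-1,\frac{11}{-33} \right)} = \left(\left(-8\right) 9\right)^{2} - \frac{1}{61} \left(-1\right) = \left(-72\right)^{2} - - \frac{1}{61} = 5184 + \frac{1}{61} = \frac{316225}{61}$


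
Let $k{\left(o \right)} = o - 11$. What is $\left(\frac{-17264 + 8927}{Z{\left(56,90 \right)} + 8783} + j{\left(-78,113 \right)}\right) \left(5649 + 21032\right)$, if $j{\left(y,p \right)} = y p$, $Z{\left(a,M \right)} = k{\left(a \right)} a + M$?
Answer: $- \frac{2679472482759}{11393} \approx -2.3519 \cdot 10^{8}$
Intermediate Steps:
$k{\left(o \right)} = -11 + o$
$Z{\left(a,M \right)} = M + a \left(-11 + a\right)$ ($Z{\left(a,M \right)} = \left(-11 + a\right) a + M = a \left(-11 + a\right) + M = M + a \left(-11 + a\right)$)
$j{\left(y,p \right)} = p y$
$\left(\frac{-17264 + 8927}{Z{\left(56,90 \right)} + 8783} + j{\left(-78,113 \right)}\right) \left(5649 + 21032\right) = \left(\frac{-17264 + 8927}{\left(90 + 56 \left(-11 + 56\right)\right) + 8783} + 113 \left(-78\right)\right) \left(5649 + 21032\right) = \left(- \frac{8337}{\left(90 + 56 \cdot 45\right) + 8783} - 8814\right) 26681 = \left(- \frac{8337}{\left(90 + 2520\right) + 8783} - 8814\right) 26681 = \left(- \frac{8337}{2610 + 8783} - 8814\right) 26681 = \left(- \frac{8337}{11393} - 8814\right) 26681 = \left(- \frac{100426239}{11393}\right) 26681 = - \frac{2679472482759}{11393}$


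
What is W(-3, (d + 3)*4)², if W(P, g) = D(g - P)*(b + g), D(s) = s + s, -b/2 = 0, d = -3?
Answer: 0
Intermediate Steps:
b = 0 (b = -2*0 = 0)
D(s) = 2*s
W(P, g) = g*(-2*P + 2*g) (W(P, g) = (2*(g - P))*(0 + g) = (-2*P + 2*g)*g = g*(-2*P + 2*g))
W(-3, (d + 3)*4)² = (2*((-3 + 3)*4)*((-3 + 3)*4 - 1*(-3)))² = (2*(0*4)*(0*4 + 3))² = (2*0*(0 + 3))² = (2*0*3)² = 0² = 0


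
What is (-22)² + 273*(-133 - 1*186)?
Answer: -86603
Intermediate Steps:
(-22)² + 273*(-133 - 1*186) = 484 + 273*(-133 - 186) = 484 + 273*(-319) = 484 - 87087 = -86603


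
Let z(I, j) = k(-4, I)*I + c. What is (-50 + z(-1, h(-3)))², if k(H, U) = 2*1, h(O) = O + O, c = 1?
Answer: 2601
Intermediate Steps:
h(O) = 2*O
k(H, U) = 2
z(I, j) = 1 + 2*I (z(I, j) = 2*I + 1 = 1 + 2*I)
(-50 + z(-1, h(-3)))² = (-50 + (1 + 2*(-1)))² = (-50 + (1 - 2))² = (-50 - 1)² = (-51)² = 2601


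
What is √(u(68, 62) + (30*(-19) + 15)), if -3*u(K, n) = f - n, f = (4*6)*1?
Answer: I*√4881/3 ≈ 23.288*I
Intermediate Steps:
f = 24 (f = 24*1 = 24)
u(K, n) = -8 + n/3 (u(K, n) = -(24 - n)/3 = -8 + n/3)
√(u(68, 62) + (30*(-19) + 15)) = √((-8 + (⅓)*62) + (30*(-19) + 15)) = √((-8 + 62/3) + (-570 + 15)) = √(38/3 - 555) = √(-1627/3) = I*√4881/3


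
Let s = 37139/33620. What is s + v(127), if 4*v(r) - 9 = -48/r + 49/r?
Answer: 14331973/4269740 ≈ 3.3566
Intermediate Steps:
v(r) = 9/4 + 1/(4*r) (v(r) = 9/4 + (-48/r + 49/r)/4 = 9/4 + 1/(4*r))
s = 37139/33620 (s = 37139*(1/33620) = 37139/33620 ≈ 1.1047)
s + v(127) = 37139/33620 + (¼)*(1 + 9*127)/127 = 37139/33620 + (¼)*(1/127)*(1 + 1143) = 37139/33620 + (¼)*(1/127)*1144 = 37139/33620 + 286/127 = 14331973/4269740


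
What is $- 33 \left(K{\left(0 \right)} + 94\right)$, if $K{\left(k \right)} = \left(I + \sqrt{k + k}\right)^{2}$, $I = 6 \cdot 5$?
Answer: $-32802$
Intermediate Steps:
$I = 30$
$K{\left(k \right)} = \left(30 + \sqrt{2} \sqrt{k}\right)^{2}$ ($K{\left(k \right)} = \left(30 + \sqrt{k + k}\right)^{2} = \left(30 + \sqrt{2 k}\right)^{2} = \left(30 + \sqrt{2} \sqrt{k}\right)^{2}$)
$- 33 \left(K{\left(0 \right)} + 94\right) = - 33 \left(\left(30 + \sqrt{2} \sqrt{0}\right)^{2} + 94\right) = - 33 \left(\left(30 + \sqrt{2} \cdot 0\right)^{2} + 94\right) = - 33 \left(\left(30 + 0\right)^{2} + 94\right) = - 33 \left(30^{2} + 94\right) = - 33 \left(900 + 94\right) = \left(-33\right) 994 = -32802$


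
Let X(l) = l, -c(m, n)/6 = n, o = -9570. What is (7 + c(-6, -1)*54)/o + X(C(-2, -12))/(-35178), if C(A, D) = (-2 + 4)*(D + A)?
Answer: -172363/5100810 ≈ -0.033791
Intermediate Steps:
c(m, n) = -6*n
C(A, D) = 2*A + 2*D (C(A, D) = 2*(A + D) = 2*A + 2*D)
(7 + c(-6, -1)*54)/o + X(C(-2, -12))/(-35178) = (7 - 6*(-1)*54)/(-9570) + (2*(-2) + 2*(-12))/(-35178) = (7 + 6*54)*(-1/9570) + (-4 - 24)*(-1/35178) = (7 + 324)*(-1/9570) - 28*(-1/35178) = 331*(-1/9570) + 14/17589 = -331/9570 + 14/17589 = -172363/5100810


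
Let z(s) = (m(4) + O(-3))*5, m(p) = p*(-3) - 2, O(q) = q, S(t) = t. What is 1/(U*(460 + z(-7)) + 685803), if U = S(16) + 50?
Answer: 1/710553 ≈ 1.4074e-6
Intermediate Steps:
m(p) = -2 - 3*p (m(p) = -3*p - 2 = -2 - 3*p)
U = 66 (U = 16 + 50 = 66)
z(s) = -85 (z(s) = ((-2 - 3*4) - 3)*5 = ((-2 - 12) - 3)*5 = (-14 - 3)*5 = -17*5 = -85)
1/(U*(460 + z(-7)) + 685803) = 1/(66*(460 - 85) + 685803) = 1/(66*375 + 685803) = 1/(24750 + 685803) = 1/710553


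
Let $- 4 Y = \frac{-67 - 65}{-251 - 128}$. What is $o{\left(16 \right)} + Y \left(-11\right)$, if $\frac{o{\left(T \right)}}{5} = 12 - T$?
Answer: $- \frac{7217}{379} \approx -19.042$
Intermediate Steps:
$o{\left(T \right)} = 60 - 5 T$ ($o{\left(T \right)} = 5 \left(12 - T\right) = 60 - 5 T$)
$Y = - \frac{33}{379}$ ($Y = - \frac{\left(-67 - 65\right) \frac{1}{-251 - 128}}{4} = - \frac{\left(-132\right) \frac{1}{-379}}{4} = - \frac{\left(-132\right) \left(- \frac{1}{379}\right)}{4} = \left(- \frac{1}{4}\right) \frac{132}{379} = - \frac{33}{379} \approx -0.087071$)
$o{\left(16 \right)} + Y \left(-11\right) = \left(60 - 80\right) - - \frac{363}{379} = \left(60 - 80\right) + \frac{363}{379} = -20 + \frac{363}{379} = - \frac{7217}{379}$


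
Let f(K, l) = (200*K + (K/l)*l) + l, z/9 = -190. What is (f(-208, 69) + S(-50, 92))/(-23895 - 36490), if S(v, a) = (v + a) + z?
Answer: 3339/4645 ≈ 0.71884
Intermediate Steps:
z = -1710 (z = 9*(-190) = -1710)
S(v, a) = -1710 + a + v (S(v, a) = (v + a) - 1710 = (a + v) - 1710 = -1710 + a + v)
f(K, l) = l + 201*K (f(K, l) = (200*K + K) + l = 201*K + l = l + 201*K)
(f(-208, 69) + S(-50, 92))/(-23895 - 36490) = ((69 + 201*(-208)) + (-1710 + 92 - 50))/(-23895 - 36490) = ((69 - 41808) - 1668)/(-60385) = (-41739 - 1668)*(-1/60385) = -43407*(-1/60385) = 3339/4645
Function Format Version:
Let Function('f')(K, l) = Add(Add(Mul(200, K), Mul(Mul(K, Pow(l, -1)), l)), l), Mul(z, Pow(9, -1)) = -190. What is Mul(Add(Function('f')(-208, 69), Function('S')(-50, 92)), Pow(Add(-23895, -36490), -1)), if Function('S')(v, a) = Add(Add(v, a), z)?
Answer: Rational(3339, 4645) ≈ 0.71884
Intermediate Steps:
z = -1710 (z = Mul(9, -190) = -1710)
Function('S')(v, a) = Add(-1710, a, v) (Function('S')(v, a) = Add(Add(v, a), -1710) = Add(Add(a, v), -1710) = Add(-1710, a, v))
Function('f')(K, l) = Add(l, Mul(201, K)) (Function('f')(K, l) = Add(Add(Mul(200, K), K), l) = Add(Mul(201, K), l) = Add(l, Mul(201, K)))
Mul(Add(Function('f')(-208, 69), Function('S')(-50, 92)), Pow(Add(-23895, -36490), -1)) = Mul(Add(Add(69, Mul(201, -208)), Add(-1710, 92, -50)), Pow(Add(-23895, -36490), -1)) = Mul(Add(Add(69, -41808), -1668), Pow(-60385, -1)) = Mul(Add(-41739, -1668), Rational(-1, 60385)) = Mul(-43407, Rational(-1, 60385)) = Rational(3339, 4645)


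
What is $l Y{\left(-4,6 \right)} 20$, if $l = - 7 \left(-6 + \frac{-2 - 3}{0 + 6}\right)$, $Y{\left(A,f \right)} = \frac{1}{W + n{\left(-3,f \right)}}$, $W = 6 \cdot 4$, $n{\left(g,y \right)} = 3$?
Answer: $\frac{2870}{81} \approx 35.432$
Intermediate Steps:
$W = 24$
$Y{\left(A,f \right)} = \frac{1}{27}$ ($Y{\left(A,f \right)} = \frac{1}{24 + 3} = \frac{1}{27}$)
$l = \frac{287}{6}$ ($l = - 7 \left(-6 - \frac{5}{6}\right) = \left(-7\right) \left(- \frac{41}{6}\right) = \frac{287}{6} \approx 47.833$)
$l Y{\left(-4,6 \right)} 20 = \frac{287}{6} \cdot \frac{1}{27} \cdot 20 = \frac{287}{162} \cdot 20 = \frac{2870}{81}$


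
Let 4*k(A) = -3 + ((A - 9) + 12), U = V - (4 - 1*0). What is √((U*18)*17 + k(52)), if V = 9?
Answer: √1543 ≈ 39.281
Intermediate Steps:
U = 5 (U = 9 - (4 - 1*0) = 9 - (4 + 0) = 9 - 1*4 = 9 - 4 = 5)
k(A) = A/4 (k(A) = (-3 + ((A - 9) + 12))/4 = (-3 + ((-9 + A) + 12))/4 = (-3 + (3 + A))/4 = A/4)
√((U*18)*17 + k(52)) = √((5*18)*17 + (¼)*52) = √(90*17 + 13) = √(1530 + 13) = √1543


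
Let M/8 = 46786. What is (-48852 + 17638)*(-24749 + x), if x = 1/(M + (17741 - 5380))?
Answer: 298692262785400/386649 ≈ 7.7251e+8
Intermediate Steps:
M = 374288 (M = 8*46786 = 374288)
x = 1/386649 (x = 1/(374288 + (17741 - 5380)) = 1/(374288 + 12361) = 1/386649 ≈ 2.5863e-6)
(-48852 + 17638)*(-24749 + x) = (-48852 + 17638)*(-24749 + 1/386649) = -31214*(-9569176100/386649) = 298692262785400/386649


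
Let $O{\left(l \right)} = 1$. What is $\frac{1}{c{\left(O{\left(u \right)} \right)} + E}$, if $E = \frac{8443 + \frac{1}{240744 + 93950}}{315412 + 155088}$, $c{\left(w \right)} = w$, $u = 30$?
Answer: $\frac{157473527000}{160299348443} \approx 0.98237$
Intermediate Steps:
$E = \frac{2825821443}{157473527000}$ ($E = \frac{8443 + \frac{1}{334694}}{470500} = \left(8443 + \frac{1}{334694}\right) \frac{1}{470500} = \frac{2825821443}{334694} \cdot \frac{1}{470500} = \frac{2825821443}{157473527000} \approx 0.017945$)
$\frac{1}{c{\left(O{\left(u \right)} \right)} + E} = \frac{1}{1 + \frac{2825821443}{157473527000}} = \frac{1}{\frac{160299348443}{157473527000}} = \frac{157473527000}{160299348443}$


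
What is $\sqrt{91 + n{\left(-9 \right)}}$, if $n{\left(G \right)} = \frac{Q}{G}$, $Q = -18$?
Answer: $\sqrt{93} \approx 9.6436$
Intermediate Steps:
$n{\left(G \right)} = - \frac{18}{G}$
$\sqrt{91 + n{\left(-9 \right)}} = \sqrt{91 - \frac{18}{-9}} = \sqrt{91 - -2} = \sqrt{91 + 2} = \sqrt{93}$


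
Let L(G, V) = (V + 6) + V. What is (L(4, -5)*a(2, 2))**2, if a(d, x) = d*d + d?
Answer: 576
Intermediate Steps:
a(d, x) = d + d**2 (a(d, x) = d**2 + d = d + d**2)
L(G, V) = 6 + 2*V (L(G, V) = (6 + V) + V = 6 + 2*V)
(L(4, -5)*a(2, 2))**2 = ((6 + 2*(-5))*(2*(1 + 2)))**2 = ((6 - 10)*(2*3))**2 = (-4*6)**2 = (-24)**2 = 576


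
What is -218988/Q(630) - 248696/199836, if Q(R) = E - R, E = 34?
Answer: 389405921/1063413 ≈ 366.19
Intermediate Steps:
Q(R) = 34 - R
-218988/Q(630) - 248696/199836 = -218988/(34 - 1*630) - 248696/199836 = -218988/(34 - 630) - 248696*1/199836 = -218988/(-596) - 8882/7137 = -218988*(-1/596) - 8882/7137 = 54747/149 - 8882/7137 = 389405921/1063413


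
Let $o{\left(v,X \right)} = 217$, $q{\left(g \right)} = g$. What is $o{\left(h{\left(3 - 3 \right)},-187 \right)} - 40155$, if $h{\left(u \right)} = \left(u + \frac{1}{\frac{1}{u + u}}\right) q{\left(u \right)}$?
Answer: $-39938$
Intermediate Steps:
$h{\left(u \right)} = 3 u^{2}$ ($h{\left(u \right)} = \left(u + \frac{1}{\frac{1}{u + u}}\right) u = \left(u + \frac{1}{\frac{1}{2 u}}\right) u = \left(u + \frac{1}{\frac{1}{2} \frac{1}{u}}\right) u = \left(u + 2 u\right) u = 3 u u = 3 u^{2}$)
$o{\left(h{\left(3 - 3 \right)},-187 \right)} - 40155 = 217 - 40155 = -39938$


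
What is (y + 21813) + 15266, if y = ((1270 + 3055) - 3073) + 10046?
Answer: 48377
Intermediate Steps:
y = 11298 (y = (4325 - 3073) + 10046 = 1252 + 10046 = 11298)
(y + 21813) + 15266 = (11298 + 21813) + 15266 = 33111 + 15266 = 48377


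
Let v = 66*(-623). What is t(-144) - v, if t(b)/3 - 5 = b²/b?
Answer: 40701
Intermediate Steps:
v = -41118
t(b) = 15 + 3*b (t(b) = 15 + 3*(b²/b) = 15 + 3*b)
t(-144) - v = (15 + 3*(-144)) - 1*(-41118) = (15 - 432) + 41118 = -417 + 41118 = 40701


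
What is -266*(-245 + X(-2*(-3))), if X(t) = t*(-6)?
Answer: 74746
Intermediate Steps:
X(t) = -6*t
-266*(-245 + X(-2*(-3))) = -266*(-245 - (-12)*(-3)) = -266*(-245 - 6*6) = -266*(-245 - 36) = -266*(-281) = 74746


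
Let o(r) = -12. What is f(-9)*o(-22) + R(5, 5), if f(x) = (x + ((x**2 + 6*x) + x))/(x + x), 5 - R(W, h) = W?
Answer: 6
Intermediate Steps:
R(W, h) = 5 - W
f(x) = (x**2 + 8*x)/(2*x) (f(x) = (x + (x**2 + 7*x))/((2*x)) = (x**2 + 8*x)*(1/(2*x)) = (x**2 + 8*x)/(2*x))
f(-9)*o(-22) + R(5, 5) = (4 + (1/2)*(-9))*(-12) + (5 - 1*5) = (4 - 9/2)*(-12) + (5 - 5) = -1/2*(-12) + 0 = 6 + 0 = 6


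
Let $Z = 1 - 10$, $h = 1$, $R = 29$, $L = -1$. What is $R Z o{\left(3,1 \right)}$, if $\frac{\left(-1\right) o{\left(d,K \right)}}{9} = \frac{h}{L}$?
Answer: $-2349$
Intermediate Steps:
$o{\left(d,K \right)} = 9$ ($o{\left(d,K \right)} = - 9 \cdot 1 \frac{1}{-1} = - 9 \cdot 1 \left(-1\right) = \left(-9\right) \left(-1\right) = 9$)
$Z = -9$ ($Z = 1 - 10 = -9$)
$R Z o{\left(3,1 \right)} = 29 \left(-9\right) 9 = \left(-261\right) 9 = -2349$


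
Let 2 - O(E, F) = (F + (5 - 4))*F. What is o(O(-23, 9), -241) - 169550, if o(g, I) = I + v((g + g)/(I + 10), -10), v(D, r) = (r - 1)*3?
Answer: -169824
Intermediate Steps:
v(D, r) = -3 + 3*r (v(D, r) = (-1 + r)*3 = -3 + 3*r)
O(E, F) = 2 - F*(1 + F) (O(E, F) = 2 - (F + (5 - 4))*F = 2 - (F + 1)*F = 2 - (1 + F)*F = 2 - F*(1 + F))
o(g, I) = -33 + I (o(g, I) = I + (-3 + 3*(-10)) = I + (-3 - 30) = I - 33 = -33 + I)
o(O(-23, 9), -241) - 169550 = (-33 - 241) - 169550 = -274 - 169550 = -169824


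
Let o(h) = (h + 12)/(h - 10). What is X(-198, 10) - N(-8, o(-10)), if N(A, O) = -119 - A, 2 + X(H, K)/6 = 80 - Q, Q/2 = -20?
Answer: 819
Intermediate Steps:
Q = -40 (Q = 2*(-20) = -40)
X(H, K) = 708 (X(H, K) = -12 + 6*(80 - 1*(-40)) = -12 + 6*(80 + 40) = -12 + 6*120 = -12 + 720 = 708)
o(h) = (12 + h)/(-10 + h)
X(-198, 10) - N(-8, o(-10)) = 708 - (-119 - 1*(-8)) = 708 - (-119 + 8) = 708 - 1*(-111) = 708 + 111 = 819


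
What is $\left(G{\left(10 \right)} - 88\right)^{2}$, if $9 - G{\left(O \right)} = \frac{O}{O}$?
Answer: $6400$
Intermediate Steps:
$G{\left(O \right)} = 8$ ($G{\left(O \right)} = 9 - \frac{O}{O} = 9 - 1 = 8$)
$\left(G{\left(10 \right)} - 88\right)^{2} = \left(8 - 88\right)^{2} = \left(-80\right)^{2} = 6400$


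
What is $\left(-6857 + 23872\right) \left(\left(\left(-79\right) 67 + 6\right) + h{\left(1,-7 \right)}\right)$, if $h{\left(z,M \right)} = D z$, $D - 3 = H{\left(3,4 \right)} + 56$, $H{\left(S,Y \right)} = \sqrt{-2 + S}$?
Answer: $-88937405$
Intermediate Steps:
$D = 60$ ($D = 3 + \left(\sqrt{-2 + 3} + 56\right) = 3 + \left(\sqrt{1} + 56\right) = 3 + \left(1 + 56\right) = 3 + 57 = 60$)
$h{\left(z,M \right)} = 60 z$
$\left(-6857 + 23872\right) \left(\left(\left(-79\right) 67 + 6\right) + h{\left(1,-7 \right)}\right) = \left(-6857 + 23872\right) \left(\left(\left(-79\right) 67 + 6\right) + 60 \cdot 1\right) = 17015 \left(\left(-5293 + 6\right) + 60\right) = 17015 \left(-5287 + 60\right) = 17015 \left(-5227\right) = -88937405$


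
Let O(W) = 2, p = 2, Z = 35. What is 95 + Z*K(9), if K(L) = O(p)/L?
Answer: 925/9 ≈ 102.78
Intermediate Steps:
K(L) = 2/L
95 + Z*K(9) = 95 + 35*(2/9) = 95 + 70/9 = 925/9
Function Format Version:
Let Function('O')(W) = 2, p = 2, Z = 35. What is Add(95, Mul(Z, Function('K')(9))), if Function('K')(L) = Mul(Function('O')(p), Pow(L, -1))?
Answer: Rational(925, 9) ≈ 102.78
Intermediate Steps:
Function('K')(L) = Mul(2, Pow(L, -1))
Add(95, Mul(Z, Function('K')(9))) = Add(95, Mul(35, Mul(2, Pow(9, -1)))) = Add(95, Mul(35, Mul(2, Rational(1, 9)))) = Add(95, Mul(35, Rational(2, 9))) = Add(95, Rational(70, 9)) = Rational(925, 9)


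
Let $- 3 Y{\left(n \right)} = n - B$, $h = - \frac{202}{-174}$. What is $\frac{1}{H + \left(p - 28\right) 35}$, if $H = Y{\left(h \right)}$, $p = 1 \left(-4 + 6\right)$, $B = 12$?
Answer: $- \frac{261}{236567} \approx -0.0011033$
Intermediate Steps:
$p = 2$ ($p = 1 \cdot 2 = 2$)
$h = \frac{101}{87}$ ($h = \left(-202\right) \left(- \frac{1}{174}\right) = \frac{101}{87} \approx 1.1609$)
$Y{\left(n \right)} = 4 - \frac{n}{3}$ ($Y{\left(n \right)} = - \frac{n - 12}{3} = - \frac{-12 + n}{3} = 4 - \frac{n}{3}$)
$H = \frac{943}{261}$ ($H = 4 - \frac{101}{261} = \frac{943}{261} \approx 3.613$)
$\frac{1}{H + \left(p - 28\right) 35} = \frac{1}{\frac{943}{261} + \left(2 - 28\right) 35} = \frac{1}{\frac{943}{261} - 910} = \frac{1}{- \frac{236567}{261}} = - \frac{261}{236567}$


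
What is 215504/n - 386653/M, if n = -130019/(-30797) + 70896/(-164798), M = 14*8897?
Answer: 2961459242427652777/52107179564650 ≈ 56834.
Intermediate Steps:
M = 124558
n = 418336675/110332261 (n = -130019*(-1/30797) + 70896*(-1/164798) = 5653/1339 - 35448/82399 = 418336675/110332261 ≈ 3.7916)
215504/n - 386653/M = 215504/(418336675/110332261) - 386653/124558 = 215504*(110332261/418336675) - 386653*1/124558 = 23777043574544/418336675 - 386653/124558 = 2961459242427652777/52107179564650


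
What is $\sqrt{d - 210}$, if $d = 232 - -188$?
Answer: $\sqrt{210} \approx 14.491$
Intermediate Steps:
$d = 420$ ($d = 232 + 188 = 420$)
$\sqrt{d - 210} = \sqrt{420 - 210} = \sqrt{210}$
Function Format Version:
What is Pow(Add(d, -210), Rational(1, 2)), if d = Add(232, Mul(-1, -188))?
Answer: Pow(210, Rational(1, 2)) ≈ 14.491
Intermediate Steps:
d = 420 (d = Add(232, 188) = 420)
Pow(Add(d, -210), Rational(1, 2)) = Pow(Add(420, -210), Rational(1, 2)) = Pow(210, Rational(1, 2))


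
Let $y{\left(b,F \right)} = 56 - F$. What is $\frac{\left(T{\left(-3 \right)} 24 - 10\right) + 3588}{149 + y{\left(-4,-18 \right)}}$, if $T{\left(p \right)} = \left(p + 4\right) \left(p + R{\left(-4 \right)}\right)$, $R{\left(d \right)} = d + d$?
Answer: $\frac{3314}{223} \approx 14.861$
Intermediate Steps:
$R{\left(d \right)} = 2 d$
$T{\left(p \right)} = \left(-8 + p\right) \left(4 + p\right)$ ($T{\left(p \right)} = \left(p + 4\right) \left(p + 2 \left(-4\right)\right) = \left(4 + p\right) \left(p - 8\right) = \left(4 + p\right) \left(-8 + p\right) = \left(-8 + p\right) \left(4 + p\right)$)
$\frac{\left(T{\left(-3 \right)} 24 - 10\right) + 3588}{149 + y{\left(-4,-18 \right)}} = \frac{\left(\left(-32 + \left(-3\right)^{2} - -12\right) 24 - 10\right) + 3588}{149 + \left(56 - -18\right)} = \frac{\left(\left(-32 + 9 + 12\right) 24 - 10\right) + 3588}{149 + \left(56 + 18\right)} = \frac{\left(\left(-11\right) 24 - 10\right) + 3588}{149 + 74} = \frac{\left(-264 - 10\right) + 3588}{223} = \left(-274 + 3588\right) \frac{1}{223} = 3314 \cdot \frac{1}{223} = \frac{3314}{223}$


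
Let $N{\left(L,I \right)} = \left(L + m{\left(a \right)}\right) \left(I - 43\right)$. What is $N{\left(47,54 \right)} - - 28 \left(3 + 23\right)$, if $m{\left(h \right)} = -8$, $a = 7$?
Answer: $1157$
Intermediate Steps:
$N{\left(L,I \right)} = \left(-43 + I\right) \left(-8 + L\right)$ ($N{\left(L,I \right)} = \left(L - 8\right) \left(I - 43\right) = \left(-8 + L\right) \left(-43 + I\right) = \left(-43 + I\right) \left(-8 + L\right)$)
$N{\left(47,54 \right)} - - 28 \left(3 + 23\right) = \left(344 - 2021 - 432 + 54 \cdot 47\right) - - 28 \left(3 + 23\right) = \left(344 - 2021 - 432 + 2538\right) - \left(-28\right) 26 = 429 - -728 = 429 + 728 = 1157$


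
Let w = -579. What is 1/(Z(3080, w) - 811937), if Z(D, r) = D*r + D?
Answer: -1/2592177 ≈ -3.8578e-7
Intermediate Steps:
Z(D, r) = D + D*r
1/(Z(3080, w) - 811937) = 1/(3080*(1 - 579) - 811937) = 1/(3080*(-578) - 811937) = 1/(-1780240 - 811937) = 1/(-2592177) = -1/2592177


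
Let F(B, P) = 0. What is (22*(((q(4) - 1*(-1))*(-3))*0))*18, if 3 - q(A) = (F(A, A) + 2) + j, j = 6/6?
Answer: 0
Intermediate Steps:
j = 1 (j = 6*(⅙) = 1)
q(A) = 0 (q(A) = 3 - ((0 + 2) + 1) = 3 - (2 + 1) = 3 - 1*3 = 3 - 3 = 0)
(22*(((q(4) - 1*(-1))*(-3))*0))*18 = (22*(((0 - 1*(-1))*(-3))*0))*18 = (22*(((0 + 1)*(-3))*0))*18 = (22*((1*(-3))*0))*18 = (22*(-3*0))*18 = (22*0)*18 = 0*18 = 0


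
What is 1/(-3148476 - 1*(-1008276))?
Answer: -1/2140200 ≈ -4.6725e-7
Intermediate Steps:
1/(-3148476 - 1*(-1008276)) = 1/(-3148476 + 1008276) = 1/(-2140200) = -1/2140200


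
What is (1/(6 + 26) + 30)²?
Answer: 923521/1024 ≈ 901.88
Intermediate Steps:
(1/(6 + 26) + 30)² = (1/32 + 30)² = (961/32)² = 923521/1024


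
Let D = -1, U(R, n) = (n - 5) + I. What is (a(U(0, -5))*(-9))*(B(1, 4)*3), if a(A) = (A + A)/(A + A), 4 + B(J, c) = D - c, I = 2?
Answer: 243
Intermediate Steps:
U(R, n) = -3 + n (U(R, n) = (n - 5) + 2 = (-5 + n) + 2 = -3 + n)
B(J, c) = -5 - c (B(J, c) = -4 + (-1 - c) = -5 - c)
a(A) = 1 (a(A) = (2*A)/((2*A)) = (2*A)*(1/(2*A)) = 1)
(a(U(0, -5))*(-9))*(B(1, 4)*3) = (1*(-9))*((-5 - 1*4)*3) = -9*(-5 - 4)*3 = -(-81)*3 = -9*(-27) = 243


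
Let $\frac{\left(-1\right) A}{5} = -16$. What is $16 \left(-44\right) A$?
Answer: $-56320$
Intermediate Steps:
$A = 80$ ($A = \left(-5\right) \left(-16\right) = 80$)
$16 \left(-44\right) A = 16 \left(-44\right) 80 = \left(-704\right) 80 = -56320$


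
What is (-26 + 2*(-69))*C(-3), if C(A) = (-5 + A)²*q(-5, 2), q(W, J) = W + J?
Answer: 31488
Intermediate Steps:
q(W, J) = J + W
C(A) = -3*(-5 + A)² (C(A) = (-5 + A)²*(2 - 5) = (-5 + A)²*(-3) = -3*(-5 + A)²)
(-26 + 2*(-69))*C(-3) = (-26 + 2*(-69))*(-3*(-5 - 3)²) = (-26 - 138)*(-3*(-8)²) = -(-492)*64 = -164*(-192) = 31488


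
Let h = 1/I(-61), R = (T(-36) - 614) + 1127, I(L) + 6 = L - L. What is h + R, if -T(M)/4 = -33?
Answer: 3869/6 ≈ 644.83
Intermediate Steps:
I(L) = -6 (I(L) = -6 + (L - L) = -6 + 0 = -6)
T(M) = 132 (T(M) = -4*(-33) = 132)
R = 645 (R = (132 - 614) + 1127 = -482 + 1127 = 645)
h = -1/6 (h = 1/(-6) = -1/6 ≈ -0.16667)
h + R = -1/6 + 645 = 3869/6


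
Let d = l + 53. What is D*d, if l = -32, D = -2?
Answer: -42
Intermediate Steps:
d = 21 (d = -32 + 53 = 21)
D*d = -2*21 = -42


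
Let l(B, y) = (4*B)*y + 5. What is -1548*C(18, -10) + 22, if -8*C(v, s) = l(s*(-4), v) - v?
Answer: 1109573/2 ≈ 5.5479e+5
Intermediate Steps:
l(B, y) = 5 + 4*B*y (l(B, y) = 4*B*y + 5 = 5 + 4*B*y)
C(v, s) = -5/8 + v/8 + 2*s*v (C(v, s) = -((5 + 4*(s*(-4))*v) - v)/8 = -((5 + 4*(-4*s)*v) - v)/8 = -((5 - 16*s*v) - v)/8 = -(5 - v - 16*s*v)/8 = -5/8 + v/8 + 2*s*v)
-1548*C(18, -10) + 22 = -1548*(-5/8 + (1/8)*18 + 2*(-10)*18) + 22 = -1548*(-5/8 + 9/4 - 360) + 22 = -1548*(-2867/8) + 22 = 1109529/2 + 22 = 1109573/2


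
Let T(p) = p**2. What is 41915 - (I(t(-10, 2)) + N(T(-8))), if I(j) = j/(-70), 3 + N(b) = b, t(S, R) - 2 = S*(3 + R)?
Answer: 1464866/35 ≈ 41853.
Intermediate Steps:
t(S, R) = 2 + S*(3 + R)
N(b) = -3 + b
I(j) = -j/70 (I(j) = j*(-1/70) = -j/70)
41915 - (I(t(-10, 2)) + N(T(-8))) = 41915 - (-(2 + 3*(-10) + 2*(-10))/70 + (-3 + (-8)**2)) = 41915 - (-(2 - 30 - 20)/70 + (-3 + 64)) = 41915 - (-1/70*(-48) + 61) = 41915 - (24/35 + 61) = 41915 - 1*2159/35 = 41915 - 2159/35 = 1464866/35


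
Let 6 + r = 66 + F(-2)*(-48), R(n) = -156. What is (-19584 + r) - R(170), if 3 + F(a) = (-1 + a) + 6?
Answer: -19368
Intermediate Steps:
F(a) = 2 + a (F(a) = -3 + ((-1 + a) + 6) = -3 + (5 + a) = 2 + a)
r = 60 (r = -6 + (66 + (2 - 2)*(-48)) = -6 + (66 + 0*(-48)) = -6 + (66 + 0) = -6 + 66 = 60)
(-19584 + r) - R(170) = (-19584 + 60) - 1*(-156) = -19524 + 156 = -19368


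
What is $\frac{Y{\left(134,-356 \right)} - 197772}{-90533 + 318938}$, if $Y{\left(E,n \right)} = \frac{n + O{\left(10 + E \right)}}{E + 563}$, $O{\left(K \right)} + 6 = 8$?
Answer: $- \frac{45949146}{53066095} \approx -0.86588$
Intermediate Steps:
$O{\left(K \right)} = 2$ ($O{\left(K \right)} = -6 + 8 = 2$)
$Y{\left(E,n \right)} = \frac{2 + n}{563 + E}$ ($Y{\left(E,n \right)} = \frac{n + 2}{E + 563} = \frac{2 + n}{563 + E}$)
$\frac{Y{\left(134,-356 \right)} - 197772}{-90533 + 318938} = \frac{\frac{2 - 356}{563 + 134} - 197772}{-90533 + 318938} = \frac{\frac{1}{697} \left(-354\right) - 197772}{228405} = \left(\frac{1}{697} \left(-354\right) - 197772\right) \frac{1}{228405} = \left(- \frac{354}{697} - 197772\right) \frac{1}{228405} = \left(- \frac{137847438}{697}\right) \frac{1}{228405} = - \frac{45949146}{53066095}$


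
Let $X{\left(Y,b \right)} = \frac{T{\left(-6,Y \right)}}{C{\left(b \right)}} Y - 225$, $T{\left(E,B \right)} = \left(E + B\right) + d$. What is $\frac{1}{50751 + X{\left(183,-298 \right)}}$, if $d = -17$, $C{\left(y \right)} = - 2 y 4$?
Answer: $\frac{149}{7530204} \approx 1.9787 \cdot 10^{-5}$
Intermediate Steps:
$C{\left(y \right)} = - 8 y$
$T{\left(E,B \right)} = -17 + B + E$ ($T{\left(E,B \right)} = \left(E + B\right) - 17 = \left(B + E\right) - 17 = -17 + B + E$)
$X{\left(Y,b \right)} = -225 - \frac{Y \left(-23 + Y\right)}{8 b}$ ($X{\left(Y,b \right)} = \frac{-17 + Y - 6}{\left(-8\right) b} Y - 225 = \left(-23 + Y\right) \left(- \frac{1}{8 b}\right) Y - 225 = - \frac{-23 + Y}{8 b} Y - 225 = - \frac{Y \left(-23 + Y\right)}{8 b} - 225 = -225 - \frac{Y \left(-23 + Y\right)}{8 b}$)
$\frac{1}{50751 + X{\left(183,-298 \right)}} = \frac{1}{50751 + \frac{\left(-1800\right) \left(-298\right) - 183 \left(-23 + 183\right)}{8 \left(-298\right)}} = \frac{1}{50751 + \frac{1}{8} \left(- \frac{1}{298}\right) \left(536400 - 183 \cdot 160\right)} = \frac{1}{50751 + \frac{1}{8} \left(- \frac{1}{298}\right) \left(536400 - 29280\right)} = \frac{1}{50751 + \frac{1}{8} \left(- \frac{1}{298}\right) 507120} = \frac{1}{50751 - \frac{31695}{149}} = \frac{1}{\frac{7530204}{149}} = \frac{149}{7530204}$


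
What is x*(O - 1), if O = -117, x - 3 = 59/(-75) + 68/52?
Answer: -405094/975 ≈ -415.48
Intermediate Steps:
x = 3433/975 (x = 3 + (59/(-75) + 68/52) = 3 + (59*(-1/75) + 68*(1/52)) = 3 + (-59/75 + 17/13) = 3 + 508/975 = 3433/975 ≈ 3.5210)
x*(O - 1) = 3433*(-117 - 1)/975 = (3433/975)*(-118) = -405094/975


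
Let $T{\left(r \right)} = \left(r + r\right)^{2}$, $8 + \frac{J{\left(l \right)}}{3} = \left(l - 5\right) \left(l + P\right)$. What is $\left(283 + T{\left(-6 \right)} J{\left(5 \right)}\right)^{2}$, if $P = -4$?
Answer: $10067929$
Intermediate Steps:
$J{\left(l \right)} = -24 + 3 \left(-5 + l\right) \left(-4 + l\right)$ ($J{\left(l \right)} = -24 + 3 \left(l - 5\right) \left(l - 4\right) = -24 + 3 \left(-5 + l\right) \left(-4 + l\right)$)
$T{\left(r \right)} = 4 r^{2}$ ($T{\left(r \right)} = \left(2 r\right)^{2} = 4 r^{2}$)
$\left(283 + T{\left(-6 \right)} J{\left(5 \right)}\right)^{2} = \left(283 + 4 \left(-6\right)^{2} \left(36 - 135 + 3 \cdot 5^{2}\right)\right)^{2} = \left(283 + 4 \cdot 36 \left(36 - 135 + 3 \cdot 25\right)\right)^{2} = \left(283 + 144 \left(36 - 135 + 75\right)\right)^{2} = \left(283 + 144 \left(-24\right)\right)^{2} = \left(283 - 3456\right)^{2} = \left(-3173\right)^{2} = 10067929$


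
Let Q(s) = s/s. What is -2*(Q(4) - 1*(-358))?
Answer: -718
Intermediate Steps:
Q(s) = 1
-2*(Q(4) - 1*(-358)) = -2*(1 - 1*(-358)) = -2*(1 + 358) = -2*359 = -718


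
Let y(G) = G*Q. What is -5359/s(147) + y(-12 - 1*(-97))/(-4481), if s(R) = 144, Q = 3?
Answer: -24050399/645264 ≈ -37.272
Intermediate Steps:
y(G) = 3*G (y(G) = G*3 = 3*G)
-5359/s(147) + y(-12 - 1*(-97))/(-4481) = -5359/144 + (3*(-12 - 1*(-97)))/(-4481) = -5359*1/144 + (3*(-12 + 97))*(-1/4481) = -5359/144 + (3*85)*(-1/4481) = -5359/144 + 255*(-1/4481) = -5359/144 - 255/4481 = -24050399/645264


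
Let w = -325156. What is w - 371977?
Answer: -697133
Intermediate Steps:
w - 371977 = -325156 - 371977 = -697133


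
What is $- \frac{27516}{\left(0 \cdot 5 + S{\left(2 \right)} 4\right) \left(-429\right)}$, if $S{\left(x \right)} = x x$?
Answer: $\frac{2293}{572} \approx 4.0087$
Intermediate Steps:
$S{\left(x \right)} = x^{2}$
$- \frac{27516}{\left(0 \cdot 5 + S{\left(2 \right)} 4\right) \left(-429\right)} = - \frac{27516}{\left(0 \cdot 5 + 2^{2} \cdot 4\right) \left(-429\right)} = - \frac{27516}{\left(0 + 4 \cdot 4\right) \left(-429\right)} = - \frac{27516}{\left(0 + 16\right) \left(-429\right)} = - \frac{27516}{16 \left(-429\right)} = - \frac{27516}{-6864} = \left(-27516\right) \left(- \frac{1}{6864}\right) = \frac{2293}{572}$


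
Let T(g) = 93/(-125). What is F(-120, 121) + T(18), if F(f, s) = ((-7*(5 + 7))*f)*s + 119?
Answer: 152474782/125 ≈ 1.2198e+6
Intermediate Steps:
T(g) = -93/125 (T(g) = 93*(-1/125) = -93/125)
F(f, s) = 119 - 84*f*s (F(f, s) = ((-7*12)*f)*s + 119 = (-84*f)*s + 119 = -84*f*s + 119 = 119 - 84*f*s)
F(-120, 121) + T(18) = (119 - 84*(-120)*121) - 93/125 = (119 + 1219680) - 93/125 = 1219799 - 93/125 = 152474782/125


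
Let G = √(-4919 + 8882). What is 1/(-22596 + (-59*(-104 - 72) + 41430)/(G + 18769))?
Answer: -568496572303/12844179129419078 + 3701*√3963/12844179129419078 ≈ -4.4261e-5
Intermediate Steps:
G = √3963 ≈ 62.952
1/(-22596 + (-59*(-104 - 72) + 41430)/(G + 18769)) = 1/(-22596 + (-59*(-104 - 72) + 41430)/(√3963 + 18769)) = 1/(-22596 + (-59*(-176) + 41430)/(18769 + √3963)) = 1/(-22596 + (10384 + 41430)/(18769 + √3963)) = 1/(-22596 + 51814/(18769 + √3963))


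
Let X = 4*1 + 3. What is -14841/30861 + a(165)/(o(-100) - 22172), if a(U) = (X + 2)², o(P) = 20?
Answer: -12268799/25319736 ≈ -0.48455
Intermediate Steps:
X = 7 (X = 4 + 3 = 7)
a(U) = 81 (a(U) = (7 + 2)² = 9² = 81)
-14841/30861 + a(165)/(o(-100) - 22172) = -14841/30861 + 81/(20 - 22172) = -14841*1/30861 + 81/(-22152) = -1649/3429 + 81*(-1/22152) = -1649/3429 - 27/7384 = -12268799/25319736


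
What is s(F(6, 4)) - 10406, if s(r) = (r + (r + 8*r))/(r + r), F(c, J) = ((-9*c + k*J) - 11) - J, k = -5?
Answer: -10401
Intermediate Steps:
F(c, J) = -11 - 9*c - 6*J (F(c, J) = ((-9*c - 5*J) - 11) - J = (-11 - 9*c - 5*J) - J = -11 - 9*c - 6*J)
s(r) = 5 (s(r) = (r + 9*r)/((2*r)) = (10*r)*(1/(2*r)) = 5)
s(F(6, 4)) - 10406 = 5 - 10406 = -10401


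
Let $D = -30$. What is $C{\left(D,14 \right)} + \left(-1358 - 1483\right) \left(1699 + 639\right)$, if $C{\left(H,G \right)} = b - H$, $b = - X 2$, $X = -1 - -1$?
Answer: $-6642228$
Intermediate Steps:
$X = 0$ ($X = -1 + 1 = 0$)
$b = 0$ ($b = \left(-1\right) 0 \cdot 2 = 0 \cdot 2 = 0$)
$C{\left(H,G \right)} = - H$ ($C{\left(H,G \right)} = 0 - H = - H$)
$C{\left(D,14 \right)} + \left(-1358 - 1483\right) \left(1699 + 639\right) = \left(-1\right) \left(-30\right) + \left(-1358 - 1483\right) \left(1699 + 639\right) = 30 - 6642258 = -6642228$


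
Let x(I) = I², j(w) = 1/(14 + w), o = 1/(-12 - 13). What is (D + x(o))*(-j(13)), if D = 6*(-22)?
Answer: 82499/16875 ≈ 4.8888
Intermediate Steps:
o = -1/25 (o = 1/(-25) = -1/25 ≈ -0.040000)
D = -132
(D + x(o))*(-j(13)) = (-132 + (-1/25)²)*(-1/(14 + 13)) = (-132 + 1/625)*(-1/27) = -(-82499)/(625*27) = -82499/625*(-1/27) = 82499/16875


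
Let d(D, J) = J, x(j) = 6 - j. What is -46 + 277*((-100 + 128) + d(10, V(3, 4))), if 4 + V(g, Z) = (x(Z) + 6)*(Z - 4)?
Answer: 6602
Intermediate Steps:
V(g, Z) = -4 + (-4 + Z)*(12 - Z) (V(g, Z) = -4 + ((6 - Z) + 6)*(Z - 4) = -4 + (12 - Z)*(-4 + Z) = -4 + (-4 + Z)*(12 - Z))
-46 + 277*((-100 + 128) + d(10, V(3, 4))) = -46 + 277*((-100 + 128) + (-52 - 1*4² + 16*4)) = -46 + 277*(28 + (-52 - 1*16 + 64)) = -46 + 277*(28 + (-52 - 16 + 64)) = -46 + 277*(28 - 4) = -46 + 277*24 = -46 + 6648 = 6602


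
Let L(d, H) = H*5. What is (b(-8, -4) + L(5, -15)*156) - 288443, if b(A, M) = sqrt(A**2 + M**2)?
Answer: -300143 + 4*sqrt(5) ≈ -3.0013e+5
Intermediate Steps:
L(d, H) = 5*H
(b(-8, -4) + L(5, -15)*156) - 288443 = (sqrt((-8)**2 + (-4)**2) + (5*(-15))*156) - 288443 = (sqrt(64 + 16) - 75*156) - 288443 = (sqrt(80) - 11700) - 288443 = (4*sqrt(5) - 11700) - 288443 = (-11700 + 4*sqrt(5)) - 288443 = -300143 + 4*sqrt(5)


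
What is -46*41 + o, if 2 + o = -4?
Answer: -1892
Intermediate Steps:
o = -6 (o = -2 - 4 = -6)
-46*41 + o = -46*41 - 6 = -1886 - 6 = -1892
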